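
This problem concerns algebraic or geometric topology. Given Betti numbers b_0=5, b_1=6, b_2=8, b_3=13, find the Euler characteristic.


chi = sum_k (-1)^k b_k.
= (5) + (-6) + (8) + (-13)
= -6

-6


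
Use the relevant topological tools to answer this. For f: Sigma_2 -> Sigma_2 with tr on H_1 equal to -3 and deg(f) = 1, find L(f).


L(f) = tr(f_0*) - tr(f_1*) + tr(f_2*).
= 1 - (-3) + (1)
= 5

5


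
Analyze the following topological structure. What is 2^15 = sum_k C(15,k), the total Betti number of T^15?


b_k(T^15) = C(15,k), so the sum over k is sum_k C(15,k) = 2^15.
Total = 2^15 = 32768

32768


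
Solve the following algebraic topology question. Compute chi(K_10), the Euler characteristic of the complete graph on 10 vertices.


K_10: V = 10, E = C(10,2) = 45.
chi = V - E = 10 - 45 = -35

-35


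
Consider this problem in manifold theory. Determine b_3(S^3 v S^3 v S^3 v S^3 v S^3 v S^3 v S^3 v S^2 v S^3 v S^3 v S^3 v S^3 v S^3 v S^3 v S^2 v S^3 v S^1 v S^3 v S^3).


For a wedge of spheres, H_k (k>0) is free on one generator per sphere of dimension k.
Spheres of dimension 3: count = 16.
b_3 = 16

16


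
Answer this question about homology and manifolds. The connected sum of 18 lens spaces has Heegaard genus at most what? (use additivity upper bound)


Heegaard genus satisfies g(A#B) <= g(A) + g(B).
Each lens space has g = 1.
Upper bound: 18 * 1 = 18

18


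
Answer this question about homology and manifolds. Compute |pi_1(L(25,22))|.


pi_1(L(p,q)) = Z/pZ for any q coprime to p.
|pi_1(L(25,22))| = 25

25


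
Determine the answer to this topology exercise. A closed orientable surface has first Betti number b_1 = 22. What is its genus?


For a closed orientable surface: b_1 = 2g.
22 = 2g
g = 22 / 2 = 11

11


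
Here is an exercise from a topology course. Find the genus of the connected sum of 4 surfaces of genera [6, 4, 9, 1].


Genus is additive under connected sum of orientable surfaces.
g = 6 + 4 + 9 + 1 = 20

20


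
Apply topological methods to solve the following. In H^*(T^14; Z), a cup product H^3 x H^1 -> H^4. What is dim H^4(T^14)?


Cup product: H^p x H^q -> H^{p+q}; here p+q = 3+1 = 4.
rank H^k(T^n) = C(n,k).
C(14,4) = 1001

1001


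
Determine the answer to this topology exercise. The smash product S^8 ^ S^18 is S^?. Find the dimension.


S^m ^ S^n = S^{m+n}.
k = 8 + 18 = 26

26


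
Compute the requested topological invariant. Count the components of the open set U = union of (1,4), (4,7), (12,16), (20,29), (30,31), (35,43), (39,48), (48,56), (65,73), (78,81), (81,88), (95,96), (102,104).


Sort and merge overlapping open intervals.
Merged: (1,4), (4,7), (12,16), (20,29), (30,31), (35,48), (48,56), (65,73), (78,81), (81,88), (95,96), (102,104).
Number of components = 12

12


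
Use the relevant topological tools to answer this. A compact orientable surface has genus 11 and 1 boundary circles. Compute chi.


For a compact orientable surface with genus g and b boundary components: chi = 2 - 2g - b.
chi = 2 - 2*11 - 1 = 2 - 22 - 1 = -21

-21


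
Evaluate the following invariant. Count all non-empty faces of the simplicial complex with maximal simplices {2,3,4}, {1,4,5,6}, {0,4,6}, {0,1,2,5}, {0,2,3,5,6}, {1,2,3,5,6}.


Each maximal simplex on m vertices has 2^m - 1 nonempty faces.
Take the union (dedupe shared faces).
Total distinct faces = 64

64


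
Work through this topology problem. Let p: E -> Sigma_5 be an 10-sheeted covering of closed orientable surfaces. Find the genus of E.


For an n-sheeted cover: chi(E) = n * chi(B).
chi(Sigma_5) = 2 - 2*5 = -8.
chi(E) = 10 * (-8) = -80.
genus(E) = (2 - chi(E))/2 = (2 - (-80))/2 = 82/2 = 41

41


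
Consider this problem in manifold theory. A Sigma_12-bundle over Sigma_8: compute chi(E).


For a fiber bundle F -> E -> B (with CW structure): chi(E) = chi(B) * chi(F).
chi(Sigma_8) = -14, chi(Sigma_12) = -22.
chi(E) = (-14) * (-22) = 308

308


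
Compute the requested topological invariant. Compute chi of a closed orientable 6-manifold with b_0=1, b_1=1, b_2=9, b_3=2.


By Poincare duality b_k = b_{6-k}, so full Betti numbers: b_0=1, b_1=1, b_2=9, b_3=2, b_4=9, b_5=1, b_6=1.
chi = sum (-1)^k b_k = 16

16


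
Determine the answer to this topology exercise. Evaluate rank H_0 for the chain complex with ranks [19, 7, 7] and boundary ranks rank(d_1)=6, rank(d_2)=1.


rank H_k = rank(ker d_k) - rank(im d_{k+1}).
rank(ker d_0) = rank(C_0) - rank(d_0) = 19 - 0 = 19.
rank(im d_{0+1}) = 6.
rank H_0 = 19 - 6 = 13

13


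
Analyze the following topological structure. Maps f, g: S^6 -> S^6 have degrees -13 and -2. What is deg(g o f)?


Degree is multiplicative under composition: deg(g o f) = deg(g) * deg(f).
= -2 * -13 = 26

26


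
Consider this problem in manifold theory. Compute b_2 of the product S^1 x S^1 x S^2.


Each S^d has Poincare polynomial 1 + t^d.
The product S^1 x S^1 x S^2 has Poincare polynomial prod(1+t^d_i).
Expanding: b_0=1, b_1=2, b_2=2, b_3=2, b_4=1.
b_2 = 2

2


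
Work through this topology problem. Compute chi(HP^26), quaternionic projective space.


HP^26 has one cell in each dimension 0, 4, ..., 4*26 (26+1 cells, all even-dim).
chi = 26 + 1 = 27

27


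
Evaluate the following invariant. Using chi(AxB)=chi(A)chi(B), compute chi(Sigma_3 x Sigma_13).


chi(Sigma_3) = 2 - 2*3 = -4
chi(Sigma_13) = 2 - 2*13 = -24
chi(product) = (-4) * (-24) = 96

96


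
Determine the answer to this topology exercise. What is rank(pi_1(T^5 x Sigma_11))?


pi_1(A x B) = pi_1(A) x pi_1(B); rank of abelianization = b_1.
b_1(T^5) = 5, b_1(Sigma_11) = 2*11 = 22.
b_1(product) = 5 + 22 = 27

27


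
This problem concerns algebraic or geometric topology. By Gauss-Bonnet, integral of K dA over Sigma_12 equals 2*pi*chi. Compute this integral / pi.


Gauss-Bonnet: integral K dA = 2*pi*chi(M).
chi(Sigma_12) = 2 - 2*12 = -22.
(integral K dA)/pi = 2*chi = 2*(-22) = -44

-44


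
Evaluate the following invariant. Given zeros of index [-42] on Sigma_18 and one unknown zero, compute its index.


Poincare-Hopf: sum of indices = chi(M).
chi(Sigma_18) = 2 - 2*18 = -34.
Sum of known indices = -42.
x = chi - (sum known) = -34 - (-42) = 8

8


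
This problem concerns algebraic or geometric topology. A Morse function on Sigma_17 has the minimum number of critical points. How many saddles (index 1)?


A perfect Morse function has m_k = b_k.
For Sigma_17: b_0=1, b_1=2g=34, b_2=1.
Saddles m_1 = 2g = 34

34


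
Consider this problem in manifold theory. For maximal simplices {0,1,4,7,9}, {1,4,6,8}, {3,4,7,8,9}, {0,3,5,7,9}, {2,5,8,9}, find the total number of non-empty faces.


Each maximal simplex on m vertices has 2^m - 1 nonempty faces.
Take the union (dedupe shared faces).
Total distinct faces = 95

95


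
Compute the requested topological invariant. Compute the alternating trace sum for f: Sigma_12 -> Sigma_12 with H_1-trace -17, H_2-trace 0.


L(f) = tr(f_0*) - tr(f_1*) + tr(f_2*).
= 1 - (-17) + (0)
= 18

18


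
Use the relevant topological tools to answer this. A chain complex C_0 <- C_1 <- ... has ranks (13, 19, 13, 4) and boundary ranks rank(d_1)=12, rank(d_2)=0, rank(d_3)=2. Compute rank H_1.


rank H_k = rank(ker d_k) - rank(im d_{k+1}).
rank(ker d_1) = rank(C_1) - rank(d_1) = 19 - 12 = 7.
rank(im d_{1+1}) = 0.
rank H_1 = 7 - 0 = 7

7


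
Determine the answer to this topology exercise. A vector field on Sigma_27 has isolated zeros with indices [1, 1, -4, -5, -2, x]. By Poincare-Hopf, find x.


Poincare-Hopf: sum of indices = chi(M).
chi(Sigma_27) = 2 - 2*27 = -52.
Sum of known indices = -9.
x = chi - (sum known) = -52 - (-9) = -43

-43


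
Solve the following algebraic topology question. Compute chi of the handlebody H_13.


A genus-g handlebody deformation retracts to a wedge of g circles.
chi(vee_g S^1) = 1 - g.
chi(H_13) = 1 - 13 = -12

-12


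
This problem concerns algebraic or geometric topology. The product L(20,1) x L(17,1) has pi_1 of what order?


pi_1(X x Y) = pi_1(X) x pi_1(Y).
pi_1(L(20,1)) = Z/20, pi_1(L(17,1)) = Z/17.
|Z/20 x Z/17| = 20 * 17 = 340

340


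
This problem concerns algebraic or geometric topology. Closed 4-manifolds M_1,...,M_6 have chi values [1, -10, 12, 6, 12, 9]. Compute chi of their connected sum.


For n-manifolds: chi(A#B) = chi(A) + chi(B) - chi(S^4).
chi(S^4) = 1 + (-1)^4 = 2.
chi(#) = (sum chi_i) - (6-1)*chi(S^4) = 30 - 5*2 = 20

20


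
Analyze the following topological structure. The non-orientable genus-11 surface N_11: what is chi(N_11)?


For a non-orientable closed surface with k crosscaps: chi = 2 - k.
Here k = 11.
chi = 2 - 11 = -9

-9


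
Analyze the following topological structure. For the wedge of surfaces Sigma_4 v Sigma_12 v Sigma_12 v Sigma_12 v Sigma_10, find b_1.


For a wedge X v Y: reduced H_k(X v Y) = H_k(X) + H_k(Y).
Each Sigma_g contributes b_1 = 2g.
b_1 = 8 + 24 + 24 + 24 + 20 = 100

100


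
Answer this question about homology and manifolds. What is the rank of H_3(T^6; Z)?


By the Kunneth formula, b_k(T^n) = C(n,k).
b_3(T^6) = C(6,3).
C(6,3) = 6!/(3!*3!) = 20

20


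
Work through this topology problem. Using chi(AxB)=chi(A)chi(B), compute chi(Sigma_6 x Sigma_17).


chi(Sigma_6) = 2 - 2*6 = -10
chi(Sigma_17) = 2 - 2*17 = -32
chi(product) = (-10) * (-32) = 320

320


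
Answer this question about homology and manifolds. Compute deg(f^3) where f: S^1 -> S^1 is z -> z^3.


deg(f) = 3. Degree is multiplicative: deg(f^3) = (deg f)^3.
deg(f^3) = (3)^3 = 27

27


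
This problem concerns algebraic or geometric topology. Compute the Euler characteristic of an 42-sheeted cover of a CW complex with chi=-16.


For a finite covering: chi(E) = (number of sheets) * chi(B).
chi(E) = 42 * (-16) = -672

-672


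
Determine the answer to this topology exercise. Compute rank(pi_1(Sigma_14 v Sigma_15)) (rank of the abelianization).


For a wedge: H_1(A v B) = H_1(A) + H_1(B).
b_1(Sigma_14) = 28, b_1(Sigma_15) = 30.
b_1 = 28 + 30 = 58

58


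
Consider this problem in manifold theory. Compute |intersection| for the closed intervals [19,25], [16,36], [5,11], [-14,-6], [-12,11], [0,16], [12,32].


Intersection = [max(a_i), min(b_i)] = [19, -6].
Since 19 > -6, the intersection is empty.
Length = 0

0


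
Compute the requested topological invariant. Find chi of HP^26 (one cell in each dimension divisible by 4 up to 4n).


HP^26 has one cell in each dimension 0, 4, ..., 4*26 (26+1 cells, all even-dim).
chi = 26 + 1 = 27

27


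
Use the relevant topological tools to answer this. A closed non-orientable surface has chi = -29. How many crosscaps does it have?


chi = 2 - k for closed non-orientable surfaces with k crosscaps.
-29 = 2 - k
k = 2 - (-29) = 31

31


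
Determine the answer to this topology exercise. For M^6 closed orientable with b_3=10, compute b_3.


Poincare duality for closed orientable n-manifolds: b_k = b_{n-k}.
Here n = 6, so b_3 = b_3 = 10

10


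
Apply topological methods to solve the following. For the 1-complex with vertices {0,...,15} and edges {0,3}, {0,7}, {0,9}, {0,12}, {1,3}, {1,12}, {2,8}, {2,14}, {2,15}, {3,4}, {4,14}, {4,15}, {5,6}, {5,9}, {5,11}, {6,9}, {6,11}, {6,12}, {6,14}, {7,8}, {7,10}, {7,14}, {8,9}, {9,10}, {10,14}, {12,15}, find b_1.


b_1 = E - V + (number of components).
E = 26, V = 16, components = 2.
b_1 = 26 - 16 + 2 = 12

12


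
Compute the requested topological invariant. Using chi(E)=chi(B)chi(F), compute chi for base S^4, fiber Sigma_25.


chi(S^4) = 2 (n even), chi(Sigma_25) = 2 - 2*25 = -48.
chi(E) = 2 * (-48) = -96

-96


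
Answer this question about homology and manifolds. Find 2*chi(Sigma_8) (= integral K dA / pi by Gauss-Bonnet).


Gauss-Bonnet: integral K dA = 2*pi*chi(M).
chi(Sigma_8) = 2 - 2*8 = -14.
(integral K dA)/pi = 2*chi = 2*(-14) = -28

-28


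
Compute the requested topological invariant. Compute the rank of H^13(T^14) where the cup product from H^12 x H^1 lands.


Cup product: H^p x H^q -> H^{p+q}; here p+q = 12+1 = 13.
rank H^k(T^n) = C(n,k).
C(14,13) = 14

14


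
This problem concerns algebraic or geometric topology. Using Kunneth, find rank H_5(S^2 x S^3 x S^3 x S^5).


Each S^d has Poincare polynomial 1 + t^d.
The product S^2 x S^3 x S^3 x S^5 has Poincare polynomial prod(1+t^d_i).
Expanding: b_0=1, b_2=1, b_3=2, b_5=3, b_6=1, b_7=1, b_8=3, b_10=2, b_11=1, b_13=1.
b_5 = 3

3


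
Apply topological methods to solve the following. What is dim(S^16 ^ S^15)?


S^m ^ S^n = S^{m+n}.
k = 16 + 15 = 31

31


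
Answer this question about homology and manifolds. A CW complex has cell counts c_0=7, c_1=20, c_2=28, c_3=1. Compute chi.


chi = sum_k (-1)^k c_k.
= (-1)^0*7 + (-1)^1*20 + (-1)^2*28 + (-1)^3*1
= (7) + (-20) + (28) + (-1)
= 14

14


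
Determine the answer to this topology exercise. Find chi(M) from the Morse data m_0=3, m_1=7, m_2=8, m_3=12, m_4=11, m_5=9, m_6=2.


Morse theory: chi(M) = sum_k (-1)^k m_k where m_k = #(index-k critical points).
= (3) + (-7) + (8) + (-12) + (11) + (-9) + (2) = -4

-4


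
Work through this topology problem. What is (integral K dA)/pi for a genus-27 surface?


Gauss-Bonnet: integral K dA = 2*pi*chi(M).
chi(Sigma_27) = 2 - 2*27 = -52.
(integral K dA)/pi = 2*chi = 2*(-52) = -104

-104


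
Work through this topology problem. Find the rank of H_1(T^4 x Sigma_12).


pi_1(A x B) = pi_1(A) x pi_1(B); rank of abelianization = b_1.
b_1(T^4) = 4, b_1(Sigma_12) = 2*12 = 24.
b_1(product) = 4 + 24 = 28

28


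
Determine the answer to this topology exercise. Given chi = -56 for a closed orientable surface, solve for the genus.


chi = 2 - 2g for closed orientable surfaces.
-56 = 2 - 2g
2g = 2 - (-56) = 58
g = 29

29


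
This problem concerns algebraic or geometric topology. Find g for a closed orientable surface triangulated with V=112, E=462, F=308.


chi = V - E + F = 112 - 462 + 308 = -42
For orientable closed surface: chi = 2 - 2g, so g = (2 - chi)/2.
g = (2 - (-42)) / 2 = 44 / 2 = 22

22


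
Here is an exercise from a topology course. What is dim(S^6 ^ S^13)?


S^m ^ S^n = S^{m+n}.
k = 6 + 13 = 19

19


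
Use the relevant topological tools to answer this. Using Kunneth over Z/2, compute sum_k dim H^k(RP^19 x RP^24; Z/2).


dim H^*(RP^n; Z/2) = n+1 (one Z/2 in each degree 0..n).
Total Betti number is multiplicative.
Total = (19+1) * (24+1) = 20 * 25 = 500

500


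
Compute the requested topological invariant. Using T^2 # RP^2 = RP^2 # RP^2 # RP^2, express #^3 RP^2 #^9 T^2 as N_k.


Since a >= 1, the sum is non-orientable; each T^2 can be replaced by RP^2 # RP^2 (since T^2#RP^2 = 3RP^2).
Total crosscaps k = 3 + 2*9 = 21.
Check via chi: chi = 3*1 + 9*0 - (3+9-1)*2 = -19 = 2 - k = -19. Consistent.

21


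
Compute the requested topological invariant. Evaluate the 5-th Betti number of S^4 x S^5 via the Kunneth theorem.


Each S^d has Poincare polynomial 1 + t^d.
The product S^4 x S^5 has Poincare polynomial prod(1+t^d_i).
Expanding: b_0=1, b_4=1, b_5=1, b_9=1.
b_5 = 1

1


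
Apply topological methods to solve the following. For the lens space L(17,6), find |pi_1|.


pi_1(L(p,q)) = Z/pZ for any q coprime to p.
|pi_1(L(17,6))| = 17

17


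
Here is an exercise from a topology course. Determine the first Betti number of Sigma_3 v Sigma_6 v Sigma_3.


For a wedge X v Y: reduced H_k(X v Y) = H_k(X) + H_k(Y).
Each Sigma_g contributes b_1 = 2g.
b_1 = 6 + 12 + 6 = 24

24


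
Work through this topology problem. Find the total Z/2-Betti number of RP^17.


H^k(RP^17; Z/2) = Z/2 for each 0 <= k <= 17.
Total dimension = 17 + 1 = 18

18


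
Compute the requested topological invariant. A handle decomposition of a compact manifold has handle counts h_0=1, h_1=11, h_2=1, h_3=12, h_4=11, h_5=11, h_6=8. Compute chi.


Handles of index k contribute (-1)^k to chi (same as CW cells).
chi = (1) + (-11) + (1) + (-12) + (11) + (-11) + (8) = -13

-13


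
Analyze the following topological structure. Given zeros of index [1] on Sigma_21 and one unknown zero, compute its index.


Poincare-Hopf: sum of indices = chi(M).
chi(Sigma_21) = 2 - 2*21 = -40.
Sum of known indices = 1.
x = chi - (sum known) = -40 - (1) = -41

-41


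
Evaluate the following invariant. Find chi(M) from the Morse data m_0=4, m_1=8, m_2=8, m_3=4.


Morse theory: chi(M) = sum_k (-1)^k m_k where m_k = #(index-k critical points).
= (4) + (-8) + (8) + (-4) = 0

0


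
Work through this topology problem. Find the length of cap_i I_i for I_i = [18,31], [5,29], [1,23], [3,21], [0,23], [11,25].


Intersection = [max(a_i), min(b_i)] = [18, 21].
Length = 21 - 18 = 3

3


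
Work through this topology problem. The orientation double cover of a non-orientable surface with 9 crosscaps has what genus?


chi(N_9) = 2 - 9 = -7.
Double cover: chi(Sigma_g) = 2 * chi(N_9) = 2*(-7) = -14.
2 - 2g = -14, so g = (2 - (-14))/2 = 16/2 = 8

8


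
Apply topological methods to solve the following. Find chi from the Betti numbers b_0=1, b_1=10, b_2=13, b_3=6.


chi = sum_k (-1)^k b_k.
= (1) + (-10) + (13) + (-6)
= -2

-2


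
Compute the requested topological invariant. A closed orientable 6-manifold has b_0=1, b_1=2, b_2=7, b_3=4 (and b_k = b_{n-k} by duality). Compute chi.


By Poincare duality b_k = b_{6-k}, so full Betti numbers: b_0=1, b_1=2, b_2=7, b_3=4, b_4=7, b_5=2, b_6=1.
chi = sum (-1)^k b_k = 8

8


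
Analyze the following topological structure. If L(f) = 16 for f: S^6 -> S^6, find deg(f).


L(f) = 1 + (-1)^6 deg(f) on S^6.
16 = 1 + (-1)^6 * deg(f)
(-1)^6 * deg(f) = 15
deg(f) = 15

15


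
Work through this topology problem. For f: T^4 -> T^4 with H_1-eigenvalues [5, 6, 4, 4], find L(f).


For a torus self-map: L(f) = det(I - A) where A acts on H_1.
L(f) = (1-5) * (1-6) * (1-4) * (1-4) = -4 * -5 * -3 * -3 = 180

180


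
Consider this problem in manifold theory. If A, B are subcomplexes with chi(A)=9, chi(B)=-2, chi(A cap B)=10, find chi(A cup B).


chi(A cup B) = chi(A) + chi(B) - chi(A cap B)
= 9 + (-2) - (10)
= -3

-3


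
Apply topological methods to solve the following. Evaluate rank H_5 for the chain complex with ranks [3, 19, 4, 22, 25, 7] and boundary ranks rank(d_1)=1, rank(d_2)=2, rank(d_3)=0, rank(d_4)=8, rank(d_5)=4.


rank H_k = rank(ker d_k) - rank(im d_{k+1}).
rank(ker d_5) = rank(C_5) - rank(d_5) = 7 - 4 = 3.
rank(im d_{5+1}) = 0.
rank H_5 = 3 - 0 = 3

3


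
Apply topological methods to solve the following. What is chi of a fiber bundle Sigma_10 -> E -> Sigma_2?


For a fiber bundle F -> E -> B (with CW structure): chi(E) = chi(B) * chi(F).
chi(Sigma_2) = -2, chi(Sigma_10) = -18.
chi(E) = (-2) * (-18) = 36

36


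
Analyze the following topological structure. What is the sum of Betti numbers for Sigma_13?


For Sigma_13: b_0 = 1, b_1 = 2g = 26, b_2 = 1.
Total = 1 + 26 + 1 = 28

28


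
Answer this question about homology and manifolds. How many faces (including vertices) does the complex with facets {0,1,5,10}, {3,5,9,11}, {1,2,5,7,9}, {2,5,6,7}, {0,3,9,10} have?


Each maximal simplex on m vertices has 2^m - 1 nonempty faces.
Take the union (dedupe shared faces).
Total distinct faces = 72

72


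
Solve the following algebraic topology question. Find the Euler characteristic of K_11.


K_11: V = 11, E = C(11,2) = 55.
chi = V - E = 11 - 55 = -44

-44


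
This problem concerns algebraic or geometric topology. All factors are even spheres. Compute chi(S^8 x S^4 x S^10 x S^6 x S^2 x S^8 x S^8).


chi is multiplicative: chi(X x Y) = chi(X) chi(Y).
Each even-dim sphere has chi = 2. There are 7 factors.
chi = 2^7 = 128

128


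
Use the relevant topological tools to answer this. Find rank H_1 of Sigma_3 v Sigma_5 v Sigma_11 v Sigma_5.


For a wedge X v Y: reduced H_k(X v Y) = H_k(X) + H_k(Y).
Each Sigma_g contributes b_1 = 2g.
b_1 = 6 + 10 + 22 + 10 = 48

48


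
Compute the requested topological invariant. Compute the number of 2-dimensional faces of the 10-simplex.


Delta^10 has 10+1 vertices. A 2-face is a choice of 2+1 vertices.
f_2 = C(10+1, 2+1) = C(11,3) = 165

165


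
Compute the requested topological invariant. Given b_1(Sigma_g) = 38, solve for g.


For a closed orientable surface: b_1 = 2g.
38 = 2g
g = 38 / 2 = 19

19


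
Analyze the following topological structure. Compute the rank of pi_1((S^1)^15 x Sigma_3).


pi_1(A x B) = pi_1(A) x pi_1(B); rank of abelianization = b_1.
b_1(T^15) = 15, b_1(Sigma_3) = 2*3 = 6.
b_1(product) = 15 + 6 = 21

21


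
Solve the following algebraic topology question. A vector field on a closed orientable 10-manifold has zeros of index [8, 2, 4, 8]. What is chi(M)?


Poincare-Hopf: chi(M) = sum of indices of zeros.
chi = (8) + (2) + (4) + (8) = 22

22


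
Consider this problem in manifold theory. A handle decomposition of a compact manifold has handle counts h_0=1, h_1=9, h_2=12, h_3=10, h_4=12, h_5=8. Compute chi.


Handles of index k contribute (-1)^k to chi (same as CW cells).
chi = (1) + (-9) + (12) + (-10) + (12) + (-8) = -2

-2


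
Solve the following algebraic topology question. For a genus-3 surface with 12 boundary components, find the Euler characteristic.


For a compact orientable surface with genus g and b boundary components: chi = 2 - 2g - b.
chi = 2 - 2*3 - 12 = 2 - 6 - 12 = -16

-16


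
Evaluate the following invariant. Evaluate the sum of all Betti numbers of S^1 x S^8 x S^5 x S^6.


Total Betti number is multiplicative under products.
Each S^d (d>=1) has total Betti number 2.
There are 4 sphere factors.
Total = 2^4 = 16

16


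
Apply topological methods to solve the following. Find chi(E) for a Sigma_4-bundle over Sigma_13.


For a fiber bundle F -> E -> B (with CW structure): chi(E) = chi(B) * chi(F).
chi(Sigma_13) = -24, chi(Sigma_4) = -6.
chi(E) = (-24) * (-6) = 144

144


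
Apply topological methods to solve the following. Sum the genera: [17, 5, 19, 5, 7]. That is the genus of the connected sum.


Genus is additive under connected sum of orientable surfaces.
g = 17 + 5 + 19 + 5 + 7 = 53

53


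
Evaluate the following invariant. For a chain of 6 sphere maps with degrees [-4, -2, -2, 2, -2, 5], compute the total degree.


Degree is multiplicative: deg(composition) = product of degrees.
= (-4) * (-2) * (-2) * (2) * (-2) * (5) = 320

320


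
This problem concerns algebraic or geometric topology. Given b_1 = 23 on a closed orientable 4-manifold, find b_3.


Poincare duality for closed orientable n-manifolds: b_k = b_{n-k}.
Here n = 4, so b_3 = b_1 = 23

23


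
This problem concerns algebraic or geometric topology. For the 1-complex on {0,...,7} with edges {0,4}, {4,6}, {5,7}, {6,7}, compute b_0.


Run DFS/union-find over 8 vertices.
V = 8, E = 4.
Number of components = 4

4


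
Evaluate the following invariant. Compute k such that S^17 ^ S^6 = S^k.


S^m ^ S^n = S^{m+n}.
k = 17 + 6 = 23

23


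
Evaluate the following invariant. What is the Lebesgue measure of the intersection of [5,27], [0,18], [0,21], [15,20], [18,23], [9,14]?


Intersection = [max(a_i), min(b_i)] = [18, 14].
Since 18 > 14, the intersection is empty.
Length = 0

0


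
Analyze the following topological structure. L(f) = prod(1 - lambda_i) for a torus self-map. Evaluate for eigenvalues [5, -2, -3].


For a torus self-map: L(f) = det(I - A) where A acts on H_1.
L(f) = (1-5) * (1--2) * (1--3) = -4 * 3 * 4 = -48

-48


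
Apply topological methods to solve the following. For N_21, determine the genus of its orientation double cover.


chi(N_21) = 2 - 21 = -19.
Double cover: chi(Sigma_g) = 2 * chi(N_21) = 2*(-19) = -38.
2 - 2g = -38, so g = (2 - (-38))/2 = 40/2 = 20

20


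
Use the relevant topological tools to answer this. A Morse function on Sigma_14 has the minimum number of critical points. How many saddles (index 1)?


A perfect Morse function has m_k = b_k.
For Sigma_14: b_0=1, b_1=2g=28, b_2=1.
Saddles m_1 = 2g = 28

28


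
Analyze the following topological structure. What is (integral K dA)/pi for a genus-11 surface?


Gauss-Bonnet: integral K dA = 2*pi*chi(M).
chi(Sigma_11) = 2 - 2*11 = -20.
(integral K dA)/pi = 2*chi = 2*(-20) = -40

-40


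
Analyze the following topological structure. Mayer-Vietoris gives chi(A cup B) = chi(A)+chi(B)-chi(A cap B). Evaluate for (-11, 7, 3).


chi(A cup B) = chi(A) + chi(B) - chi(A cap B)
= -11 + (7) - (3)
= -7

-7


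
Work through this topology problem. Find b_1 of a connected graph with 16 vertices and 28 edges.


For a connected graph: rank(pi_1) = b_1 = E - V + 1 = 1 - chi.
chi = V - E = 16 - 28 = -12.
rank = 1 - (-12) = 28 - 16 + 1 = 13

13


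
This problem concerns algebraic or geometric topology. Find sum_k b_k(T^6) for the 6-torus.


b_k(T^6) = C(6,k), so the sum over k is sum_k C(6,k) = 2^6.
Total = 2^6 = 64

64


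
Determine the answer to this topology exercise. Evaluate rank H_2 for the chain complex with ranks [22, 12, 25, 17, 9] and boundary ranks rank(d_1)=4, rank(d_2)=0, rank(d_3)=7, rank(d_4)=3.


rank H_k = rank(ker d_k) - rank(im d_{k+1}).
rank(ker d_2) = rank(C_2) - rank(d_2) = 25 - 0 = 25.
rank(im d_{2+1}) = 7.
rank H_2 = 25 - 7 = 18

18


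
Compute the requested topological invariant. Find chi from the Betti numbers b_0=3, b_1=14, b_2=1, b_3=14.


chi = sum_k (-1)^k b_k.
= (3) + (-14) + (1) + (-14)
= -24

-24


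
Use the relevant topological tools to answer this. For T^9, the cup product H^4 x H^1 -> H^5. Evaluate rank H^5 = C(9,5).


Cup product: H^p x H^q -> H^{p+q}; here p+q = 4+1 = 5.
rank H^k(T^n) = C(n,k).
C(9,5) = 126

126


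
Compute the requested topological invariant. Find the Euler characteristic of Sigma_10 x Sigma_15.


chi(Sigma_10) = 2 - 2*10 = -18
chi(Sigma_15) = 2 - 2*15 = -28
chi(product) = (-18) * (-28) = 504

504


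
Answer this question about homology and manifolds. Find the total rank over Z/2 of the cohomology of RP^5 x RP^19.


dim H^*(RP^n; Z/2) = n+1 (one Z/2 in each degree 0..n).
Total Betti number is multiplicative.
Total = (5+1) * (19+1) = 6 * 20 = 120

120


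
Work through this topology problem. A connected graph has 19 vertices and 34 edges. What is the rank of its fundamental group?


For a connected graph: rank(pi_1) = b_1 = E - V + 1 = 1 - chi.
chi = V - E = 19 - 34 = -15.
rank = 1 - (-15) = 34 - 19 + 1 = 16

16


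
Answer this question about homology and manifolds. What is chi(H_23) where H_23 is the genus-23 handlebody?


A genus-g handlebody deformation retracts to a wedge of g circles.
chi(vee_g S^1) = 1 - g.
chi(H_23) = 1 - 23 = -22

-22


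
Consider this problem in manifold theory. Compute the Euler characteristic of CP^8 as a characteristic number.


For any closed oriented manifold, <e(TM),[M]> = chi(M).
chi(CP^8) = 8+1 = 9

9


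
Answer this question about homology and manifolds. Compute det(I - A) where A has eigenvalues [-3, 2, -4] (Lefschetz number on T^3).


For a torus self-map: L(f) = det(I - A) where A acts on H_1.
L(f) = (1--3) * (1-2) * (1--4) = 4 * -1 * 5 = -20

-20


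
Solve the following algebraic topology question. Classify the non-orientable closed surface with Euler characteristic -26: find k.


chi = 2 - k for closed non-orientable surfaces with k crosscaps.
-26 = 2 - k
k = 2 - (-26) = 28

28


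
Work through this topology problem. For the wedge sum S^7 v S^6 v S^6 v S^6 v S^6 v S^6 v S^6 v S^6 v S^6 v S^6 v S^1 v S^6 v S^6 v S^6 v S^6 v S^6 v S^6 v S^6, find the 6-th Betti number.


For a wedge of spheres, H_k (k>0) is free on one generator per sphere of dimension k.
Spheres of dimension 6: count = 16.
b_6 = 16

16


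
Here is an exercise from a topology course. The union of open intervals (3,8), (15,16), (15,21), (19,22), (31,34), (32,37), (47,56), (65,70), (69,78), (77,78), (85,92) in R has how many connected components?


Sort and merge overlapping open intervals.
Merged: (3,8), (15,22), (31,37), (47,56), (65,78), (85,92).
Number of components = 6

6


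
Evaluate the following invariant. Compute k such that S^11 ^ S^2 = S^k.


S^m ^ S^n = S^{m+n}.
k = 11 + 2 = 13

13


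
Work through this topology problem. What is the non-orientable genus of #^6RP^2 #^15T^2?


Since a >= 1, the sum is non-orientable; each T^2 can be replaced by RP^2 # RP^2 (since T^2#RP^2 = 3RP^2).
Total crosscaps k = 6 + 2*15 = 36.
Check via chi: chi = 6*1 + 15*0 - (6+15-1)*2 = -34 = 2 - k = -34. Consistent.

36


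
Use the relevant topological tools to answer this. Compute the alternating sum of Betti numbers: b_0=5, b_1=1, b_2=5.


chi = sum_k (-1)^k b_k.
= (5) + (-1) + (5)
= 9

9


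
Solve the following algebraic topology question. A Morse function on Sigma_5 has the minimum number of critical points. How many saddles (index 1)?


A perfect Morse function has m_k = b_k.
For Sigma_5: b_0=1, b_1=2g=10, b_2=1.
Saddles m_1 = 2g = 10

10


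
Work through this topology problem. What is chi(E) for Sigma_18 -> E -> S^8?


chi(S^8) = 2 (n even), chi(Sigma_18) = 2 - 2*18 = -34.
chi(E) = 2 * (-34) = -68

-68


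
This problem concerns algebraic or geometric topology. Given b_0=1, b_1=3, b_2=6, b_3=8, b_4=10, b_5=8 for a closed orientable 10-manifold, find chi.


By Poincare duality b_k = b_{10-k}, so full Betti numbers: b_0=1, b_1=3, b_2=6, b_3=8, b_4=10, b_5=8, b_6=10, b_7=8, b_8=6, b_9=3, b_10=1.
chi = sum (-1)^k b_k = 4

4


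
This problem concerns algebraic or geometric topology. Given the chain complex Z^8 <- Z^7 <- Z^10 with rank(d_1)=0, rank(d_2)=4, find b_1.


rank H_k = rank(ker d_k) - rank(im d_{k+1}).
rank(ker d_1) = rank(C_1) - rank(d_1) = 7 - 0 = 7.
rank(im d_{1+1}) = 4.
rank H_1 = 7 - 4 = 3

3


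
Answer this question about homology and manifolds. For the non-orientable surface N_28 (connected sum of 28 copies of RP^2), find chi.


For a non-orientable closed surface with k crosscaps: chi = 2 - k.
Here k = 28.
chi = 2 - 28 = -26

-26


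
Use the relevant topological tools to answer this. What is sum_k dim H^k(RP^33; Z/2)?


H^k(RP^33; Z/2) = Z/2 for each 0 <= k <= 33.
Total dimension = 33 + 1 = 34

34


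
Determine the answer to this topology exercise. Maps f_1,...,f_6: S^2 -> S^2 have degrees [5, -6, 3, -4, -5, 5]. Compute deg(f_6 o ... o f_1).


Degree is multiplicative: deg(composition) = product of degrees.
= (5) * (-6) * (3) * (-4) * (-5) * (5) = -9000

-9000


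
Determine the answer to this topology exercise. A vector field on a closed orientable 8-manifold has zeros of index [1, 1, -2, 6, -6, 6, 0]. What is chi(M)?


Poincare-Hopf: chi(M) = sum of indices of zeros.
chi = (1) + (1) + (-2) + (6) + (-6) + (6) + (0) = 6

6


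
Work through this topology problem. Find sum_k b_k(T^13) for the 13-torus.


b_k(T^13) = C(13,k), so the sum over k is sum_k C(13,k) = 2^13.
Total = 2^13 = 8192

8192


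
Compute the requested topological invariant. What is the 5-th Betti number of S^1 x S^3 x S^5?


Each S^d has Poincare polynomial 1 + t^d.
The product S^1 x S^3 x S^5 has Poincare polynomial prod(1+t^d_i).
Expanding: b_0=1, b_1=1, b_3=1, b_4=1, b_5=1, b_6=1, b_8=1, b_9=1.
b_5 = 1

1


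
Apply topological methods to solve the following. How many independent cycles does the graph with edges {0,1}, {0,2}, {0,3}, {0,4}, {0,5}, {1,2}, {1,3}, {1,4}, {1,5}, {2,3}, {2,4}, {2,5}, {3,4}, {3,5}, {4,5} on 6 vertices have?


b_1 = E - V + (number of components).
E = 15, V = 6, components = 1.
b_1 = 15 - 6 + 1 = 10

10


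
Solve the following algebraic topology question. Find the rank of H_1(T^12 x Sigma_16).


pi_1(A x B) = pi_1(A) x pi_1(B); rank of abelianization = b_1.
b_1(T^12) = 12, b_1(Sigma_16) = 2*16 = 32.
b_1(product) = 12 + 32 = 44

44


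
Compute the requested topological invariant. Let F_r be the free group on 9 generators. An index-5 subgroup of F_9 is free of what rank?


Nielsen-Schreier: an index-n subgroup of F_r is free of rank 1 + n(r-1).
Equivalently: chi(cover) = n*chi(base); chi(vee_r S^1) = 1 - 9 = -8.
chi(E) = 5*(-8) = -40; rank = 1 - chi(E) = 1 - (-40) = 41.
rank = 1 + 5*(9-1) = 1 + 40 = 41

41


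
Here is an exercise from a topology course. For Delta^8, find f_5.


Delta^8 has 8+1 vertices. A 5-face is a choice of 5+1 vertices.
f_5 = C(8+1, 5+1) = C(9,6) = 84

84


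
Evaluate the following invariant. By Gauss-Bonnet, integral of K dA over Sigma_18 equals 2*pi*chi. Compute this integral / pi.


Gauss-Bonnet: integral K dA = 2*pi*chi(M).
chi(Sigma_18) = 2 - 2*18 = -34.
(integral K dA)/pi = 2*chi = 2*(-34) = -68

-68


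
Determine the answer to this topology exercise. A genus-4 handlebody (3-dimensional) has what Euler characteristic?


A genus-g handlebody deformation retracts to a wedge of g circles.
chi(vee_g S^1) = 1 - g.
chi(H_4) = 1 - 4 = -3

-3


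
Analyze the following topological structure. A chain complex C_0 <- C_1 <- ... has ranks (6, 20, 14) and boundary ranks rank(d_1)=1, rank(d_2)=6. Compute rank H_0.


rank H_k = rank(ker d_k) - rank(im d_{k+1}).
rank(ker d_0) = rank(C_0) - rank(d_0) = 6 - 0 = 6.
rank(im d_{0+1}) = 1.
rank H_0 = 6 - 1 = 5

5


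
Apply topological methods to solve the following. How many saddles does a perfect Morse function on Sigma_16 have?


A perfect Morse function has m_k = b_k.
For Sigma_16: b_0=1, b_1=2g=32, b_2=1.
Saddles m_1 = 2g = 32

32


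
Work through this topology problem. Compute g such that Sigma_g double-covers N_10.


chi(N_10) = 2 - 10 = -8.
Double cover: chi(Sigma_g) = 2 * chi(N_10) = 2*(-8) = -16.
2 - 2g = -16, so g = (2 - (-16))/2 = 18/2 = 9

9


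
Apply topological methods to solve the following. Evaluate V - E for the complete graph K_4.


K_4: V = 4, E = C(4,2) = 6.
chi = V - E = 4 - 6 = -2

-2


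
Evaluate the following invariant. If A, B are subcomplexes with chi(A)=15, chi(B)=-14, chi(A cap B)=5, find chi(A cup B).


chi(A cup B) = chi(A) + chi(B) - chi(A cap B)
= 15 + (-14) - (5)
= -4

-4


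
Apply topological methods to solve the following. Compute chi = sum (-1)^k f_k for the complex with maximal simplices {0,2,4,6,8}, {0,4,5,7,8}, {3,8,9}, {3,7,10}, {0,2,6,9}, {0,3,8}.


Enumerate all faces; f-vector: f_0=10, f_1=27, f_2=25, f_3=11, f_4=2.
chi = sum (-1)^k f_k = -1

-1


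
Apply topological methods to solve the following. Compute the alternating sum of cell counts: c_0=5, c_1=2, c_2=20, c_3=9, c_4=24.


chi = sum_k (-1)^k c_k.
= (-1)^0*5 + (-1)^1*2 + (-1)^2*20 + (-1)^3*9 + (-1)^4*24
= (5) + (-2) + (20) + (-9) + (24)
= 38

38


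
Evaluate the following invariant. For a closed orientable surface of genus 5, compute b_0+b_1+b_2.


For Sigma_5: b_0 = 1, b_1 = 2g = 10, b_2 = 1.
Total = 1 + 10 + 1 = 12

12


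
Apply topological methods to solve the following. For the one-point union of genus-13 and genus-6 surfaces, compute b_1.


For a wedge: H_1(A v B) = H_1(A) + H_1(B).
b_1(Sigma_13) = 26, b_1(Sigma_6) = 12.
b_1 = 26 + 12 = 38

38


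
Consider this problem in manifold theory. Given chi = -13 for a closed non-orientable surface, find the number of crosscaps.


chi = 2 - k for closed non-orientable surfaces with k crosscaps.
-13 = 2 - k
k = 2 - (-13) = 15

15


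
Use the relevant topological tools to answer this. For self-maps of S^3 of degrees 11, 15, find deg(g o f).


Degree is multiplicative under composition: deg(g o f) = deg(g) * deg(f).
= 15 * 11 = 165

165


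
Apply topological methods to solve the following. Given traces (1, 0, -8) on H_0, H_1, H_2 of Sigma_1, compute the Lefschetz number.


L(f) = tr(f_0*) - tr(f_1*) + tr(f_2*).
= 1 - (0) + (-8)
= -7

-7


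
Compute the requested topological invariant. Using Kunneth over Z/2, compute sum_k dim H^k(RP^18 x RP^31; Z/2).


dim H^*(RP^n; Z/2) = n+1 (one Z/2 in each degree 0..n).
Total Betti number is multiplicative.
Total = (18+1) * (31+1) = 19 * 32 = 608

608


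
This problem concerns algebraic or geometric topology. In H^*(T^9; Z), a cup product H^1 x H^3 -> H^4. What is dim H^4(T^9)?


Cup product: H^p x H^q -> H^{p+q}; here p+q = 1+3 = 4.
rank H^k(T^n) = C(n,k).
C(9,4) = 126

126


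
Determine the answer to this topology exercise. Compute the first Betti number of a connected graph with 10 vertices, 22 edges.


For a connected graph: rank(pi_1) = b_1 = E - V + 1 = 1 - chi.
chi = V - E = 10 - 22 = -12.
rank = 1 - (-12) = 22 - 10 + 1 = 13

13


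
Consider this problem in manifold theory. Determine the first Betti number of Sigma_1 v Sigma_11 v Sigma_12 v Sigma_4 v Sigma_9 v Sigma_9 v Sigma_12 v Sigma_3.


For a wedge X v Y: reduced H_k(X v Y) = H_k(X) + H_k(Y).
Each Sigma_g contributes b_1 = 2g.
b_1 = 2 + 22 + 24 + 8 + 18 + 18 + 24 + 6 = 122

122


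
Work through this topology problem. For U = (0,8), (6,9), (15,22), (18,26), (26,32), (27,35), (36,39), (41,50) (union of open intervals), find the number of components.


Sort and merge overlapping open intervals.
Merged: (0,9), (15,26), (26,35), (36,39), (41,50).
Number of components = 5

5


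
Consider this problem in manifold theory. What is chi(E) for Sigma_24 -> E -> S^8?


chi(S^8) = 2 (n even), chi(Sigma_24) = 2 - 2*24 = -46.
chi(E) = 2 * (-46) = -92

-92


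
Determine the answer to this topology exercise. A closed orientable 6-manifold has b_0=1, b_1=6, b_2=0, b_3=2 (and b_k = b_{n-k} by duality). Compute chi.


By Poincare duality b_k = b_{6-k}, so full Betti numbers: b_0=1, b_1=6, b_2=0, b_3=2, b_4=0, b_5=6, b_6=1.
chi = sum (-1)^k b_k = -12

-12


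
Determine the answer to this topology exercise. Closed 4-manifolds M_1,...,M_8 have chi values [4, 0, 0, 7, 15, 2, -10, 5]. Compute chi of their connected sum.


For n-manifolds: chi(A#B) = chi(A) + chi(B) - chi(S^4).
chi(S^4) = 1 + (-1)^4 = 2.
chi(#) = (sum chi_i) - (8-1)*chi(S^4) = 23 - 7*2 = 9

9


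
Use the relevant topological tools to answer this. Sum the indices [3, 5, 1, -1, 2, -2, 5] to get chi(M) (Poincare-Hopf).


Poincare-Hopf: chi(M) = sum of indices of zeros.
chi = (3) + (5) + (1) + (-1) + (2) + (-2) + (5) = 13

13


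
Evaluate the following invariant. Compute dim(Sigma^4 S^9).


Each suspension raises dimension by 1: Sigma S^n = S^{n+1}.
Sigma^4 S^9 = S^{9+4} = S^13

13


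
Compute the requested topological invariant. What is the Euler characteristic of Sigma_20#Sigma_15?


chi(Sigma_20) = 2 - 2*20 = -38
chi(Sigma_15) = 2 - 2*15 = -28
For surfaces: chi(A#B) = chi(A) + chi(B) - 2.
chi = -38 + -28 - 2 = -68

-68


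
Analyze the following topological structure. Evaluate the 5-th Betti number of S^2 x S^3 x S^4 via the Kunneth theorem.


Each S^d has Poincare polynomial 1 + t^d.
The product S^2 x S^3 x S^4 has Poincare polynomial prod(1+t^d_i).
Expanding: b_0=1, b_2=1, b_3=1, b_4=1, b_5=1, b_6=1, b_7=1, b_9=1.
b_5 = 1

1


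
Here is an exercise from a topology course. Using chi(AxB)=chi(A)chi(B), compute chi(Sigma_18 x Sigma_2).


chi(Sigma_18) = 2 - 2*18 = -34
chi(Sigma_2) = 2 - 2*2 = -2
chi(product) = (-34) * (-2) = 68

68


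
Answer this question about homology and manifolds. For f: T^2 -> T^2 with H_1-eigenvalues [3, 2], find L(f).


For a torus self-map: L(f) = det(I - A) where A acts on H_1.
L(f) = (1-3) * (1-2) = -2 * -1 = 2

2


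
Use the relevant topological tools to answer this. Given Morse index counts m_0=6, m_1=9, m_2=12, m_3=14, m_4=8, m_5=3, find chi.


Morse theory: chi(M) = sum_k (-1)^k m_k where m_k = #(index-k critical points).
= (6) + (-9) + (12) + (-14) + (8) + (-3) = 0

0


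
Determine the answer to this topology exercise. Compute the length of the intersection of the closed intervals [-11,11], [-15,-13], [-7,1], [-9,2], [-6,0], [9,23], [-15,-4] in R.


Intersection = [max(a_i), min(b_i)] = [9, -13].
Since 9 > -13, the intersection is empty.
Length = 0

0
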